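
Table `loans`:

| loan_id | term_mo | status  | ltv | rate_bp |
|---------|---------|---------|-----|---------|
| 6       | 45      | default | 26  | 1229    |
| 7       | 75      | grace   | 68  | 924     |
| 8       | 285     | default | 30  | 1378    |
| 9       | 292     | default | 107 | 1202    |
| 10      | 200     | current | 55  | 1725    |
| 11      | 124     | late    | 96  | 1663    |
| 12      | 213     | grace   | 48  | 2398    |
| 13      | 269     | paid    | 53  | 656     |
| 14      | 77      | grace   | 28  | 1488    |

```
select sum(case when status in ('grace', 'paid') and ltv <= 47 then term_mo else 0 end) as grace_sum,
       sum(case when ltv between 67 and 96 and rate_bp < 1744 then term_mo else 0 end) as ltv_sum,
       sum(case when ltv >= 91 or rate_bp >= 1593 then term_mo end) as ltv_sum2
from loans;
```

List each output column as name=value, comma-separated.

grace_sum=77, ltv_sum=199, ltv_sum2=829

[grace_sum: status in ('grace', 'paid') and ltv <= 47]
loan_id=6: ✗
loan_id=7: ✗
loan_id=8: ✗
loan_id=9: ✗
loan_id=10: ✗
loan_id=11: ✗
loan_id=12: ✗
loan_id=13: ✗
loan_id=14: ✓ → 77
grace_sum = 77
—
[ltv_sum: ltv between 67 and 96 and rate_bp < 1744]
loan_id=6: ✗
loan_id=7: ✓ → 75
loan_id=8: ✗
loan_id=9: ✗
loan_id=10: ✗
loan_id=11: ✓ → 124
loan_id=12: ✗
loan_id=13: ✗
loan_id=14: ✗
ltv_sum = 75 + 124 = 199
—
[ltv_sum2: ltv >= 91 or rate_bp >= 1593]
loan_id=6: ✗
loan_id=7: ✗
loan_id=8: ✗
loan_id=9: ✓ → 292
loan_id=10: ✓ → 200
loan_id=11: ✓ → 124
loan_id=12: ✓ → 213
loan_id=13: ✗
loan_id=14: ✗
ltv_sum2 = 292 + 200 + 124 + 213 = 829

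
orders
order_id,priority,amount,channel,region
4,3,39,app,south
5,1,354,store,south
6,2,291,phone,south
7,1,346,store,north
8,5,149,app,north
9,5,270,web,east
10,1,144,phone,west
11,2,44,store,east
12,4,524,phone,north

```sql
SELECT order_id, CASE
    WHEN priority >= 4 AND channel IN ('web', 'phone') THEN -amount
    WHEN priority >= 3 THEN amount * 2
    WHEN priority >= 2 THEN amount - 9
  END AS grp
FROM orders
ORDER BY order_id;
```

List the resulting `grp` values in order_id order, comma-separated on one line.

order_id=4: priority >= 3 → 78
order_id=5: (no match → NULL) → NULL
order_id=6: priority >= 2 → 282
order_id=7: (no match → NULL) → NULL
order_id=8: priority >= 3 → 298
order_id=9: priority >= 4 AND channel IN ('web', 'phone') → -270
order_id=10: (no match → NULL) → NULL
order_id=11: priority >= 2 → 35
order_id=12: priority >= 4 AND channel IN ('web', 'phone') → -524

78, NULL, 282, NULL, 298, -270, NULL, 35, -524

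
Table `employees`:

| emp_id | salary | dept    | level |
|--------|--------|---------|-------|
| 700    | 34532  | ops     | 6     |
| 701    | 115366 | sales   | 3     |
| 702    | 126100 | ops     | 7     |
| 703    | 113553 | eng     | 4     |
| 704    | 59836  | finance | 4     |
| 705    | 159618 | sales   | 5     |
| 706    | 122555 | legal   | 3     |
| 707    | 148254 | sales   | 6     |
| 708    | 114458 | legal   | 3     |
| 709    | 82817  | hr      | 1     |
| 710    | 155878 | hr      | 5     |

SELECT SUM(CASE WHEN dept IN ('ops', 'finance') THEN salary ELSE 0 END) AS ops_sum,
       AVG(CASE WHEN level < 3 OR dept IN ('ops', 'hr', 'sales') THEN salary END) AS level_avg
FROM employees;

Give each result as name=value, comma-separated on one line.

[ops_sum: dept IN ('ops', 'finance')]
emp_id=700: ✓ → 34532
emp_id=701: ✗
emp_id=702: ✓ → 126100
emp_id=703: ✗
emp_id=704: ✓ → 59836
emp_id=705: ✗
emp_id=706: ✗
emp_id=707: ✗
emp_id=708: ✗
emp_id=709: ✗
emp_id=710: ✗
ops_sum = 34532 + 126100 + 59836 = 220468
—
[level_avg: level < 3 OR dept IN ('ops', 'hr', 'sales')]
emp_id=700: ✓ → 34532
emp_id=701: ✓ → 115366
emp_id=702: ✓ → 126100
emp_id=703: ✗
emp_id=704: ✗
emp_id=705: ✓ → 159618
emp_id=706: ✗
emp_id=707: ✓ → 148254
emp_id=708: ✗
emp_id=709: ✓ → 82817
emp_id=710: ✓ → 155878
level_avg = (34532 + 115366 + 126100 + 159618 + 148254 + 82817 + 155878) / 7 = 117509.2857142857

ops_sum=220468, level_avg=117509.2857142857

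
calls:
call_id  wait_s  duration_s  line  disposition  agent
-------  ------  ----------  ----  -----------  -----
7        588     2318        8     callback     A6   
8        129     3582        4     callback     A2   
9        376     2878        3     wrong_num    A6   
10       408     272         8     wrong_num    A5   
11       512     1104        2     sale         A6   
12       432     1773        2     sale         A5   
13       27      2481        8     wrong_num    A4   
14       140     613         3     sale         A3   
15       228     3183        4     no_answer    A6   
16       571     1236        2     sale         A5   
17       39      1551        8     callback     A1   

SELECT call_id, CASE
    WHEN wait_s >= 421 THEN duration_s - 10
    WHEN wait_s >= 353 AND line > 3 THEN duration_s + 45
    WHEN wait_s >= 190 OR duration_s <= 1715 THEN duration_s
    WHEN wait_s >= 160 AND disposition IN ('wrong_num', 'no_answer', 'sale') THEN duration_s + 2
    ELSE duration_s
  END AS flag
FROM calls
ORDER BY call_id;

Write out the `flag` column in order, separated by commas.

2308, 3582, 2878, 317, 1094, 1763, 2481, 613, 3183, 1226, 1551

call_id=7: wait_s >= 421 → 2308
call_id=8: ELSE → 3582
call_id=9: wait_s >= 190 OR duration_s <= 1715 → 2878
call_id=10: wait_s >= 353 AND line > 3 → 317
call_id=11: wait_s >= 421 → 1094
call_id=12: wait_s >= 421 → 1763
call_id=13: ELSE → 2481
call_id=14: wait_s >= 190 OR duration_s <= 1715 → 613
call_id=15: wait_s >= 190 OR duration_s <= 1715 → 3183
call_id=16: wait_s >= 421 → 1226
call_id=17: wait_s >= 190 OR duration_s <= 1715 → 1551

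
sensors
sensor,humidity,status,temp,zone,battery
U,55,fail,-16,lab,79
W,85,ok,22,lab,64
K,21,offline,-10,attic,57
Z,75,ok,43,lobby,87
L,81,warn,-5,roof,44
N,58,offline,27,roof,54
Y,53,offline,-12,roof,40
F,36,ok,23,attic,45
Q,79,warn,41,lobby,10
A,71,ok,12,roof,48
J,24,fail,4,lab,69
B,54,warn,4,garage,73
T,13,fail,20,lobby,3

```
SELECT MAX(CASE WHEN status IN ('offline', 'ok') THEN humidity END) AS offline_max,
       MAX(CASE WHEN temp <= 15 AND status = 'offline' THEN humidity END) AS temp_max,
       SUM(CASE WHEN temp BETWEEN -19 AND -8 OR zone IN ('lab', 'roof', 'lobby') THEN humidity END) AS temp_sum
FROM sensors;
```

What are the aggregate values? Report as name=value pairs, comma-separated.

[offline_max: status IN ('offline', 'ok')]
sensor=U: ✗
sensor=W: ✓ → 85
sensor=K: ✓ → 21
sensor=Z: ✓ → 75
sensor=L: ✗
sensor=N: ✓ → 58
sensor=Y: ✓ → 53
sensor=F: ✓ → 36
sensor=Q: ✗
sensor=A: ✓ → 71
sensor=J: ✗
sensor=B: ✗
sensor=T: ✗
offline_max = MAX(85, 21, 75, 58, 53, 36, 71) = 85
—
[temp_max: temp <= 15 AND status = 'offline']
sensor=U: ✗
sensor=W: ✗
sensor=K: ✓ → 21
sensor=Z: ✗
sensor=L: ✗
sensor=N: ✗
sensor=Y: ✓ → 53
sensor=F: ✗
sensor=Q: ✗
sensor=A: ✗
sensor=J: ✗
sensor=B: ✗
sensor=T: ✗
temp_max = MAX(21, 53) = 53
—
[temp_sum: temp BETWEEN -19 AND -8 OR zone IN ('lab', 'roof', 'lobby')]
sensor=U: ✓ → 55
sensor=W: ✓ → 85
sensor=K: ✓ → 21
sensor=Z: ✓ → 75
sensor=L: ✓ → 81
sensor=N: ✓ → 58
sensor=Y: ✓ → 53
sensor=F: ✗
sensor=Q: ✓ → 79
sensor=A: ✓ → 71
sensor=J: ✓ → 24
sensor=B: ✗
sensor=T: ✓ → 13
temp_sum = 55 + 85 + 21 + 75 + 81 + 58 + 53 + 79 + 71 + 24 + 13 = 615

offline_max=85, temp_max=53, temp_sum=615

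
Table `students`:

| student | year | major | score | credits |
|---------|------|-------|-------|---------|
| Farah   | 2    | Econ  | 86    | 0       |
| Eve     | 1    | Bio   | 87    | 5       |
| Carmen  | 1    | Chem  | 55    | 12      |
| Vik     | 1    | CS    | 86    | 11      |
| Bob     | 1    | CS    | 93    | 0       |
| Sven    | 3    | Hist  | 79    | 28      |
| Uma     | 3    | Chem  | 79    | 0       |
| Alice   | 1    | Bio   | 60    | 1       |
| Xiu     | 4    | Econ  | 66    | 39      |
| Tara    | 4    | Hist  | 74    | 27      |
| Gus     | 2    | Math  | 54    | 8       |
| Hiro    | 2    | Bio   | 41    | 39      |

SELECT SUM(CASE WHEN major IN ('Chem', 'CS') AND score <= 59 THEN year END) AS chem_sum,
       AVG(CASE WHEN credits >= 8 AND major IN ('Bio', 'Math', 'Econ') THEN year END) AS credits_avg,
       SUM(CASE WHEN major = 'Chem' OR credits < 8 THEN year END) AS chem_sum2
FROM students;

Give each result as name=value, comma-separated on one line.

chem_sum=1, credits_avg=2.6666666667, chem_sum2=9

[chem_sum: major IN ('Chem', 'CS') AND score <= 59]
student=Farah: ✗
student=Eve: ✗
student=Carmen: ✓ → 1
student=Vik: ✗
student=Bob: ✗
student=Sven: ✗
student=Uma: ✗
student=Alice: ✗
student=Xiu: ✗
student=Tara: ✗
student=Gus: ✗
student=Hiro: ✗
chem_sum = 1
—
[credits_avg: credits >= 8 AND major IN ('Bio', 'Math', 'Econ')]
student=Farah: ✗
student=Eve: ✗
student=Carmen: ✗
student=Vik: ✗
student=Bob: ✗
student=Sven: ✗
student=Uma: ✗
student=Alice: ✗
student=Xiu: ✓ → 4
student=Tara: ✗
student=Gus: ✓ → 2
student=Hiro: ✓ → 2
credits_avg = (4 + 2 + 2) / 3 = 2.6666666667
—
[chem_sum2: major = 'Chem' OR credits < 8]
student=Farah: ✓ → 2
student=Eve: ✓ → 1
student=Carmen: ✓ → 1
student=Vik: ✗
student=Bob: ✓ → 1
student=Sven: ✗
student=Uma: ✓ → 3
student=Alice: ✓ → 1
student=Xiu: ✗
student=Tara: ✗
student=Gus: ✗
student=Hiro: ✗
chem_sum2 = 2 + 1 + 1 + 1 + 3 + 1 = 9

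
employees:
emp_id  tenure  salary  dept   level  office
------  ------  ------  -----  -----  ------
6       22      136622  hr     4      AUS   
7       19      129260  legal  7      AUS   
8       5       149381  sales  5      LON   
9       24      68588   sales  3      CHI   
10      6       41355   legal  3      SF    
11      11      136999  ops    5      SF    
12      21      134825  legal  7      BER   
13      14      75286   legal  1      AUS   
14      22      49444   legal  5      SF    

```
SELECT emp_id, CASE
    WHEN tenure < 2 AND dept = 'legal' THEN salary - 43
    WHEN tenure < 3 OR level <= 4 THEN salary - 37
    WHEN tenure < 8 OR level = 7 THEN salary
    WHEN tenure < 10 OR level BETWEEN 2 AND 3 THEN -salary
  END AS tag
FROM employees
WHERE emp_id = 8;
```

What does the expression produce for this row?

emp_id = 8: tenure=5, salary=149381, dept=sales, level=5, office=LON.
tenure < 2 AND dept = 'legal' → false
tenure < 3 OR level <= 4 → false
tenure < 8 OR level = 7 → true → 149381

149381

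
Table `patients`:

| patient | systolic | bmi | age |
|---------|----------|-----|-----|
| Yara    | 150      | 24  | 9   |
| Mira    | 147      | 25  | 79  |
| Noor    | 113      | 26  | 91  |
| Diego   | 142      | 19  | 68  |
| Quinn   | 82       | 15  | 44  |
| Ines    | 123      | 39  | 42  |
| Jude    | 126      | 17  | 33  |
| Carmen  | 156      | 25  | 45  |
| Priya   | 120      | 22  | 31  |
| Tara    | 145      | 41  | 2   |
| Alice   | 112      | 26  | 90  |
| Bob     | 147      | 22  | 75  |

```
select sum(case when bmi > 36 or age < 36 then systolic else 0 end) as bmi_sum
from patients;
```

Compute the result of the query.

664

patient=Yara: ✓ → 150
patient=Mira: ✗
patient=Noor: ✗
patient=Diego: ✗
patient=Quinn: ✗
patient=Ines: ✓ → 123
patient=Jude: ✓ → 126
patient=Carmen: ✗
patient=Priya: ✓ → 120
patient=Tara: ✓ → 145
patient=Alice: ✗
patient=Bob: ✗
bmi_sum = 150 + 123 + 126 + 120 + 145 = 664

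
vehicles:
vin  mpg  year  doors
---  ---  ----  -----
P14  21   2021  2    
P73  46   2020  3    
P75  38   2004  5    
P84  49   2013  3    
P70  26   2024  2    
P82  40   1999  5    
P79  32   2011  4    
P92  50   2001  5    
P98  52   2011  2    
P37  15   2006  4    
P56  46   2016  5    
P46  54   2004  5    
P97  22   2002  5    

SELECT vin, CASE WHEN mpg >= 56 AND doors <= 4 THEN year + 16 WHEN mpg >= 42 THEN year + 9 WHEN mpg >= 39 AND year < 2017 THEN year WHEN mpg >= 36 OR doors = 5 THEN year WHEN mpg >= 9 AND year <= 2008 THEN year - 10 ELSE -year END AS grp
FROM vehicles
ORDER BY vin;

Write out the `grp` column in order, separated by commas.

vin=P14: ELSE → -2021
vin=P37: mpg >= 9 AND year <= 2008 → 1996
vin=P46: mpg >= 42 → 2013
vin=P56: mpg >= 42 → 2025
vin=P70: ELSE → -2024
vin=P73: mpg >= 42 → 2029
vin=P75: mpg >= 36 OR doors = 5 → 2004
vin=P79: ELSE → -2011
vin=P82: mpg >= 39 AND year < 2017 → 1999
vin=P84: mpg >= 42 → 2022
vin=P92: mpg >= 42 → 2010
vin=P97: mpg >= 36 OR doors = 5 → 2002
vin=P98: mpg >= 42 → 2020

-2021, 1996, 2013, 2025, -2024, 2029, 2004, -2011, 1999, 2022, 2010, 2002, 2020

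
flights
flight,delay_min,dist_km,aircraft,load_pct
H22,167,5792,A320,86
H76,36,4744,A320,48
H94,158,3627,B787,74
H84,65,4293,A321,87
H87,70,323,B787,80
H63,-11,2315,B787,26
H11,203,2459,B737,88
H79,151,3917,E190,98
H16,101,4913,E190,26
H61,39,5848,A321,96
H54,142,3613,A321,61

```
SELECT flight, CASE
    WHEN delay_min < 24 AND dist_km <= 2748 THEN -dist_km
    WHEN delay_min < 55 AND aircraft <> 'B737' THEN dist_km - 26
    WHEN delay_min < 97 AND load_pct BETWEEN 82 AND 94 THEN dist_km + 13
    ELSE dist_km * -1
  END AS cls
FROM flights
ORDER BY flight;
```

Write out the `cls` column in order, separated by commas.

-2459, -4913, -5792, -3613, 5822, -2315, 4718, -3917, 4306, -323, -3627

flight=H11: ELSE → -2459
flight=H16: ELSE → -4913
flight=H22: ELSE → -5792
flight=H54: ELSE → -3613
flight=H61: delay_min < 55 AND aircraft <> 'B737' → 5822
flight=H63: delay_min < 24 AND dist_km <= 2748 → -2315
flight=H76: delay_min < 55 AND aircraft <> 'B737' → 4718
flight=H79: ELSE → -3917
flight=H84: delay_min < 97 AND load_pct BETWEEN 82 AND 94 → 4306
flight=H87: ELSE → -323
flight=H94: ELSE → -3627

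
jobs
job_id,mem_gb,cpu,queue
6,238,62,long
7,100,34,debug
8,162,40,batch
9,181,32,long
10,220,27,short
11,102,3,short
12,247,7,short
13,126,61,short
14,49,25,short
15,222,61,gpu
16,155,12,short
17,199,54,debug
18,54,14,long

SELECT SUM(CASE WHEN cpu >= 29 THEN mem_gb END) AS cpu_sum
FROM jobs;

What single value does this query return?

job_id=6: ✓ → 238
job_id=7: ✓ → 100
job_id=8: ✓ → 162
job_id=9: ✓ → 181
job_id=10: ✗
job_id=11: ✗
job_id=12: ✗
job_id=13: ✓ → 126
job_id=14: ✗
job_id=15: ✓ → 222
job_id=16: ✗
job_id=17: ✓ → 199
job_id=18: ✗
cpu_sum = 238 + 100 + 162 + 181 + 126 + 222 + 199 = 1228

1228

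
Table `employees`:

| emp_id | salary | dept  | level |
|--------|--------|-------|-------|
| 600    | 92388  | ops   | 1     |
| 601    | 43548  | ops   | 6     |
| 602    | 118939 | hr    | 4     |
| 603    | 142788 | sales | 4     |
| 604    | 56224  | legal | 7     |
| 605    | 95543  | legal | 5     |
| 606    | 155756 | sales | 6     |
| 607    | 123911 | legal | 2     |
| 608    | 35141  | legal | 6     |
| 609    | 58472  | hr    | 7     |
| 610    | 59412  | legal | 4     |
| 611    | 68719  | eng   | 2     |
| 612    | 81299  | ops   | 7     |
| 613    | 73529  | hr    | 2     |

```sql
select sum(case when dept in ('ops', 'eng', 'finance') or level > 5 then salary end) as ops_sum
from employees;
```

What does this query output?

591547

emp_id=600: ✓ → 92388
emp_id=601: ✓ → 43548
emp_id=602: ✗
emp_id=603: ✗
emp_id=604: ✓ → 56224
emp_id=605: ✗
emp_id=606: ✓ → 155756
emp_id=607: ✗
emp_id=608: ✓ → 35141
emp_id=609: ✓ → 58472
emp_id=610: ✗
emp_id=611: ✓ → 68719
emp_id=612: ✓ → 81299
emp_id=613: ✗
ops_sum = 92388 + 43548 + 56224 + 155756 + 35141 + 58472 + 68719 + 81299 = 591547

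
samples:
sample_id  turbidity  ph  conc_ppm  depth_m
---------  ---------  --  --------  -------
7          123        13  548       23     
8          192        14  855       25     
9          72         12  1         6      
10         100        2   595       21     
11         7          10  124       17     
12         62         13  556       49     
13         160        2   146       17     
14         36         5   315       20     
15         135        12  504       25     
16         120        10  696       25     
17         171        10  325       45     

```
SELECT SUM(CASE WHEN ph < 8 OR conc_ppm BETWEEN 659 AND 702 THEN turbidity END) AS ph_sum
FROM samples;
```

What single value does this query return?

sample_id=7: ✗
sample_id=8: ✗
sample_id=9: ✗
sample_id=10: ✓ → 100
sample_id=11: ✗
sample_id=12: ✗
sample_id=13: ✓ → 160
sample_id=14: ✓ → 36
sample_id=15: ✗
sample_id=16: ✓ → 120
sample_id=17: ✗
ph_sum = 100 + 160 + 36 + 120 = 416

416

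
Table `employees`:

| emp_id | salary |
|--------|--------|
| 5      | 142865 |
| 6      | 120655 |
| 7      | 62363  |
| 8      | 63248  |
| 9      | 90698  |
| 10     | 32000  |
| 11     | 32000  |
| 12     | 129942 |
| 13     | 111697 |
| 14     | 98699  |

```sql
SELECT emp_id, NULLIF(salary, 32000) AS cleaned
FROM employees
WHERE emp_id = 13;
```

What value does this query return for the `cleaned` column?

111697

emp_id = 13: salary=111697.
salary=111697 vs 32000: differ → 111697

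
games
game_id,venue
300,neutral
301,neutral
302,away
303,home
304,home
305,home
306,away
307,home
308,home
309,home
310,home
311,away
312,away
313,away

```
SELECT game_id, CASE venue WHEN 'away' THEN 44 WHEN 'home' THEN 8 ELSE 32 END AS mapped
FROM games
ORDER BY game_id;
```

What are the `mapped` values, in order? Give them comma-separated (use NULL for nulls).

game_id=300: ELSE → 32
game_id=301: ELSE → 32
game_id=302: venue='away' → 44
game_id=303: venue='home' → 8
game_id=304: venue='home' → 8
game_id=305: venue='home' → 8
game_id=306: venue='away' → 44
game_id=307: venue='home' → 8
game_id=308: venue='home' → 8
game_id=309: venue='home' → 8
game_id=310: venue='home' → 8
game_id=311: venue='away' → 44
game_id=312: venue='away' → 44
game_id=313: venue='away' → 44

32, 32, 44, 8, 8, 8, 44, 8, 8, 8, 8, 44, 44, 44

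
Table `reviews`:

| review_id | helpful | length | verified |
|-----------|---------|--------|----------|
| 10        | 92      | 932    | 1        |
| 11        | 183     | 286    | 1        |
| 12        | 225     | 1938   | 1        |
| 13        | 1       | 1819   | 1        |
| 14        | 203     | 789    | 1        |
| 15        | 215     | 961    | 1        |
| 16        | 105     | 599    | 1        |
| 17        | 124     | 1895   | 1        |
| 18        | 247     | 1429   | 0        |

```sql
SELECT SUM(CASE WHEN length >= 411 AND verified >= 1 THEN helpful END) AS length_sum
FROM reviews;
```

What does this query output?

965

review_id=10: ✓ → 92
review_id=11: ✗
review_id=12: ✓ → 225
review_id=13: ✓ → 1
review_id=14: ✓ → 203
review_id=15: ✓ → 215
review_id=16: ✓ → 105
review_id=17: ✓ → 124
review_id=18: ✗
length_sum = 92 + 225 + 1 + 203 + 215 + 105 + 124 = 965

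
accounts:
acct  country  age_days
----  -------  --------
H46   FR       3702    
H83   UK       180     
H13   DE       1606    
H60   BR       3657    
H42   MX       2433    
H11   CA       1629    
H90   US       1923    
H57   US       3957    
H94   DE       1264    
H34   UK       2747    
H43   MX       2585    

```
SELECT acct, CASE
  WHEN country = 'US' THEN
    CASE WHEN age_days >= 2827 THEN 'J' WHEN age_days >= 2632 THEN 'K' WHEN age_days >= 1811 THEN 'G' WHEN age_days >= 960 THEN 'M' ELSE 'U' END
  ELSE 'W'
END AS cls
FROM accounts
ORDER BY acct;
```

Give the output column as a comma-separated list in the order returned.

acct=H11: country='CA' → outer ELSE → W
acct=H13: country='DE' → outer ELSE → W
acct=H34: country='UK' → outer ELSE → W
acct=H42: country='MX' → outer ELSE → W
acct=H43: country='MX' → outer ELSE → W
acct=H46: country='FR' → outer ELSE → W
acct=H57: country='US' → inner[age_days >= 2827] → J
acct=H60: country='BR' → outer ELSE → W
acct=H83: country='UK' → outer ELSE → W
acct=H90: country='US' → inner[age_days >= 1811] → G
acct=H94: country='DE' → outer ELSE → W

W, W, W, W, W, W, J, W, W, G, W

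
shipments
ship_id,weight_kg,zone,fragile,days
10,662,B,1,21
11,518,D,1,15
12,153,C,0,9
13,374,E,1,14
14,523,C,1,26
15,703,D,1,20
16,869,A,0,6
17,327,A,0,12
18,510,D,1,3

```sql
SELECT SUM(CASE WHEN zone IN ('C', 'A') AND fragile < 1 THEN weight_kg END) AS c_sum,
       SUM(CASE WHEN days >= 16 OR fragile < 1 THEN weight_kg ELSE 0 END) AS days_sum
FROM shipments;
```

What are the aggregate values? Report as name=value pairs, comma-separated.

c_sum=1349, days_sum=3237

[c_sum: zone IN ('C', 'A') AND fragile < 1]
ship_id=10: ✗
ship_id=11: ✗
ship_id=12: ✓ → 153
ship_id=13: ✗
ship_id=14: ✗
ship_id=15: ✗
ship_id=16: ✓ → 869
ship_id=17: ✓ → 327
ship_id=18: ✗
c_sum = 153 + 869 + 327 = 1349
—
[days_sum: days >= 16 OR fragile < 1]
ship_id=10: ✓ → 662
ship_id=11: ✗
ship_id=12: ✓ → 153
ship_id=13: ✗
ship_id=14: ✓ → 523
ship_id=15: ✓ → 703
ship_id=16: ✓ → 869
ship_id=17: ✓ → 327
ship_id=18: ✗
days_sum = 662 + 153 + 523 + 703 + 869 + 327 = 3237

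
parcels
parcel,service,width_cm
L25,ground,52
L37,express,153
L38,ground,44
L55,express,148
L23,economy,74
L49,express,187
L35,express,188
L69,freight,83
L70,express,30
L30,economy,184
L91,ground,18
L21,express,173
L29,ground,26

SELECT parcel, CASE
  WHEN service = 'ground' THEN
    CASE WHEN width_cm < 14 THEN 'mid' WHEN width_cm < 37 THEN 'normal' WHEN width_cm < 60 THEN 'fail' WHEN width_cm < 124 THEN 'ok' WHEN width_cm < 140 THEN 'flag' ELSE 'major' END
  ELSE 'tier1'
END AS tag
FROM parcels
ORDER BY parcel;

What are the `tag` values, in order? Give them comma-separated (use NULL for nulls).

parcel=L21: service='express' → outer ELSE → tier1
parcel=L23: service='economy' → outer ELSE → tier1
parcel=L25: service='ground' → inner[width_cm < 60] → fail
parcel=L29: service='ground' → inner[width_cm < 37] → normal
parcel=L30: service='economy' → outer ELSE → tier1
parcel=L35: service='express' → outer ELSE → tier1
parcel=L37: service='express' → outer ELSE → tier1
parcel=L38: service='ground' → inner[width_cm < 60] → fail
parcel=L49: service='express' → outer ELSE → tier1
parcel=L55: service='express' → outer ELSE → tier1
parcel=L69: service='freight' → outer ELSE → tier1
parcel=L70: service='express' → outer ELSE → tier1
parcel=L91: service='ground' → inner[width_cm < 37] → normal

tier1, tier1, fail, normal, tier1, tier1, tier1, fail, tier1, tier1, tier1, tier1, normal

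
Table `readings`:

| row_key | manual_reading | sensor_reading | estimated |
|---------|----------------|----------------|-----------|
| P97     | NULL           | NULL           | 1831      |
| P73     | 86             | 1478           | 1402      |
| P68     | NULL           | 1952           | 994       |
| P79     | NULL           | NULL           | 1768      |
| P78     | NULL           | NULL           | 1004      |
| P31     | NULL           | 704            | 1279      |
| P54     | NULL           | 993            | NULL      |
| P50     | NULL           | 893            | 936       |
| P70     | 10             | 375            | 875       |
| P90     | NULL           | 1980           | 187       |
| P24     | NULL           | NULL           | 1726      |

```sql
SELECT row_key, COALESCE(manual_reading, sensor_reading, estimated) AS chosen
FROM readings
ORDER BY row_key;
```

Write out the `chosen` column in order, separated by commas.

row_key=P24: manual_reading=NULL, sensor_reading=NULL, estimated=1726 → 1726
row_key=P31: manual_reading=NULL, sensor_reading=704 → 704
row_key=P50: manual_reading=NULL, sensor_reading=893 → 893
row_key=P54: manual_reading=NULL, sensor_reading=993 → 993
row_key=P68: manual_reading=NULL, sensor_reading=1952 → 1952
row_key=P70: manual_reading=10 → 10
row_key=P73: manual_reading=86 → 86
row_key=P78: manual_reading=NULL, sensor_reading=NULL, estimated=1004 → 1004
row_key=P79: manual_reading=NULL, sensor_reading=NULL, estimated=1768 → 1768
row_key=P90: manual_reading=NULL, sensor_reading=1980 → 1980
row_key=P97: manual_reading=NULL, sensor_reading=NULL, estimated=1831 → 1831

1726, 704, 893, 993, 1952, 10, 86, 1004, 1768, 1980, 1831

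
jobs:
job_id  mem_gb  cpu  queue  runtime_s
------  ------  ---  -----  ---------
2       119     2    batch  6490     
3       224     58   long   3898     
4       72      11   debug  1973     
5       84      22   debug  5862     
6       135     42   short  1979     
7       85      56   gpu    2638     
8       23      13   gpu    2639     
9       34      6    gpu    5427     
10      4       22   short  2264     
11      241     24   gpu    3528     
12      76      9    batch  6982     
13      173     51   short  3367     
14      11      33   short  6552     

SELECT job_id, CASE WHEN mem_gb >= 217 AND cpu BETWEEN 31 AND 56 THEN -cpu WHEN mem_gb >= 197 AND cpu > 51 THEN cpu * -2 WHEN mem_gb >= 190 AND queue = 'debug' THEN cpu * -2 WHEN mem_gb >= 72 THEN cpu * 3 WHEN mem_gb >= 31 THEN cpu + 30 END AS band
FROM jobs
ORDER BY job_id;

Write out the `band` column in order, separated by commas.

6, -116, 33, 66, 126, 168, NULL, 36, NULL, 72, 27, 153, NULL

job_id=2: mem_gb >= 72 → 6
job_id=3: mem_gb >= 197 AND cpu > 51 → -116
job_id=4: mem_gb >= 72 → 33
job_id=5: mem_gb >= 72 → 66
job_id=6: mem_gb >= 72 → 126
job_id=7: mem_gb >= 72 → 168
job_id=8: (no match → NULL) → NULL
job_id=9: mem_gb >= 31 → 36
job_id=10: (no match → NULL) → NULL
job_id=11: mem_gb >= 72 → 72
job_id=12: mem_gb >= 72 → 27
job_id=13: mem_gb >= 72 → 153
job_id=14: (no match → NULL) → NULL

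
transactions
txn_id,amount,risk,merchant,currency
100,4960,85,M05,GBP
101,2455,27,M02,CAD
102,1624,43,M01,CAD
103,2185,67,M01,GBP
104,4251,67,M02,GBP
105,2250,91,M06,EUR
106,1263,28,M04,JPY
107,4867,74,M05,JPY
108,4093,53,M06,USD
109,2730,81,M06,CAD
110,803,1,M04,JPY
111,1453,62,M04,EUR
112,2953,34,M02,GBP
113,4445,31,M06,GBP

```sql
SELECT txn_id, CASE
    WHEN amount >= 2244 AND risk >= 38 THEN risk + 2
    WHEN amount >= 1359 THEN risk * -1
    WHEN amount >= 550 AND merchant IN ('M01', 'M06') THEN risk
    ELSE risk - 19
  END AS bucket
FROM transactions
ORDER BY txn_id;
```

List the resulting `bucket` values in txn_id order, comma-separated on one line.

87, -27, -43, -67, 69, 93, 9, 76, 55, 83, -18, -62, -34, -31

txn_id=100: amount >= 2244 AND risk >= 38 → 87
txn_id=101: amount >= 1359 → -27
txn_id=102: amount >= 1359 → -43
txn_id=103: amount >= 1359 → -67
txn_id=104: amount >= 2244 AND risk >= 38 → 69
txn_id=105: amount >= 2244 AND risk >= 38 → 93
txn_id=106: ELSE → 9
txn_id=107: amount >= 2244 AND risk >= 38 → 76
txn_id=108: amount >= 2244 AND risk >= 38 → 55
txn_id=109: amount >= 2244 AND risk >= 38 → 83
txn_id=110: ELSE → -18
txn_id=111: amount >= 1359 → -62
txn_id=112: amount >= 1359 → -34
txn_id=113: amount >= 1359 → -31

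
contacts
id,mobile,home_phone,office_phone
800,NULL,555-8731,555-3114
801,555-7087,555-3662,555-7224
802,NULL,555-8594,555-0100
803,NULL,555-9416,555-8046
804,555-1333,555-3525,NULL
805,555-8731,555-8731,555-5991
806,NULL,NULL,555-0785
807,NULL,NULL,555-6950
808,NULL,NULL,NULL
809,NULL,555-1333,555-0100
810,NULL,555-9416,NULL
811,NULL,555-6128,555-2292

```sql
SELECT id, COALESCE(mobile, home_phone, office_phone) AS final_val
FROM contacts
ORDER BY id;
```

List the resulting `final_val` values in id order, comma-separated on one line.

id=800: mobile=NULL, home_phone=555-8731 → 555-8731
id=801: mobile=555-7087 → 555-7087
id=802: mobile=NULL, home_phone=555-8594 → 555-8594
id=803: mobile=NULL, home_phone=555-9416 → 555-9416
id=804: mobile=555-1333 → 555-1333
id=805: mobile=555-8731 → 555-8731
id=806: mobile=NULL, home_phone=NULL, office_phone=555-0785 → 555-0785
id=807: mobile=NULL, home_phone=NULL, office_phone=555-6950 → 555-6950
id=808: mobile=NULL, home_phone=NULL, office_phone=NULL (all NULL) → NULL
id=809: mobile=NULL, home_phone=555-1333 → 555-1333
id=810: mobile=NULL, home_phone=555-9416 → 555-9416
id=811: mobile=NULL, home_phone=555-6128 → 555-6128

555-8731, 555-7087, 555-8594, 555-9416, 555-1333, 555-8731, 555-0785, 555-6950, NULL, 555-1333, 555-9416, 555-6128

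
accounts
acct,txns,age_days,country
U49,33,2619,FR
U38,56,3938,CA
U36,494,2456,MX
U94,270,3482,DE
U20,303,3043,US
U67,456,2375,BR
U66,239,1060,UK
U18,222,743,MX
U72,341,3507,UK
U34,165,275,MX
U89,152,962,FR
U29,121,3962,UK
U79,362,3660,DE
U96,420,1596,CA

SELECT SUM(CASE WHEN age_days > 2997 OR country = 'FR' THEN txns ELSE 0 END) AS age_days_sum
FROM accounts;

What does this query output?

acct=U49: ✓ → 33
acct=U38: ✓ → 56
acct=U36: ✗
acct=U94: ✓ → 270
acct=U20: ✓ → 303
acct=U67: ✗
acct=U66: ✗
acct=U18: ✗
acct=U72: ✓ → 341
acct=U34: ✗
acct=U89: ✓ → 152
acct=U29: ✓ → 121
acct=U79: ✓ → 362
acct=U96: ✗
age_days_sum = 33 + 56 + 270 + 303 + 341 + 152 + 121 + 362 = 1638

1638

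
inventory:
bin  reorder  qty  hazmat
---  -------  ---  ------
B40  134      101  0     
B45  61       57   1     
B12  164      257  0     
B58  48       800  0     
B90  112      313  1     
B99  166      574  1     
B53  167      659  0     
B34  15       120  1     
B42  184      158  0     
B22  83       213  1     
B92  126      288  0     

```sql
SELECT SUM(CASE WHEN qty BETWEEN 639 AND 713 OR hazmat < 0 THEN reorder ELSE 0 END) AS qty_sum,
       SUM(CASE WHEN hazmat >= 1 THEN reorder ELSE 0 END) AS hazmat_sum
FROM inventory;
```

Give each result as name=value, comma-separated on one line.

[qty_sum: qty BETWEEN 639 AND 713 OR hazmat < 0]
bin=B40: ✗
bin=B45: ✗
bin=B12: ✗
bin=B58: ✗
bin=B90: ✗
bin=B99: ✗
bin=B53: ✓ → 167
bin=B34: ✗
bin=B42: ✗
bin=B22: ✗
bin=B92: ✗
qty_sum = 167
—
[hazmat_sum: hazmat >= 1]
bin=B40: ✗
bin=B45: ✓ → 61
bin=B12: ✗
bin=B58: ✗
bin=B90: ✓ → 112
bin=B99: ✓ → 166
bin=B53: ✗
bin=B34: ✓ → 15
bin=B42: ✗
bin=B22: ✓ → 83
bin=B92: ✗
hazmat_sum = 61 + 112 + 166 + 15 + 83 = 437

qty_sum=167, hazmat_sum=437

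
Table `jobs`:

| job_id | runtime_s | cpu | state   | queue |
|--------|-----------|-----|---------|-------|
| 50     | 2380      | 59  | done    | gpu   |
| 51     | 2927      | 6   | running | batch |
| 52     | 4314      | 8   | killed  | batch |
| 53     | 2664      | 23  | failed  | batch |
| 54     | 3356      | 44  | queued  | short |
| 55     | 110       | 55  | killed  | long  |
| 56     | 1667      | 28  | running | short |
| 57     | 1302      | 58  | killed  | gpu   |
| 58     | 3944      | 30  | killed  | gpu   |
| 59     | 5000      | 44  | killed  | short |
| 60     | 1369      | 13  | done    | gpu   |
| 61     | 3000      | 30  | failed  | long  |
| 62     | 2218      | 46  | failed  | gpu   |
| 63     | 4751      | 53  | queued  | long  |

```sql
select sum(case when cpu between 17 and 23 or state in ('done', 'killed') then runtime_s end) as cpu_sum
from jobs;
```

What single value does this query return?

job_id=50: ✓ → 2380
job_id=51: ✗
job_id=52: ✓ → 4314
job_id=53: ✓ → 2664
job_id=54: ✗
job_id=55: ✓ → 110
job_id=56: ✗
job_id=57: ✓ → 1302
job_id=58: ✓ → 3944
job_id=59: ✓ → 5000
job_id=60: ✓ → 1369
job_id=61: ✗
job_id=62: ✗
job_id=63: ✗
cpu_sum = 2380 + 4314 + 2664 + 110 + 1302 + 3944 + 5000 + 1369 = 21083

21083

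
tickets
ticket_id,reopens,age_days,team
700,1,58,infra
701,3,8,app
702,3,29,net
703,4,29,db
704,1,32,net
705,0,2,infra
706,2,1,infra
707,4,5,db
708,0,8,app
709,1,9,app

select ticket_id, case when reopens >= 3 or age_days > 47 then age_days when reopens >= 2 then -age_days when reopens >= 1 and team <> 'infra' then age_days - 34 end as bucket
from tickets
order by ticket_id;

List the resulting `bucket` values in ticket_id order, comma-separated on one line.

ticket_id=700: reopens >= 3 or age_days > 47 → 58
ticket_id=701: reopens >= 3 or age_days > 47 → 8
ticket_id=702: reopens >= 3 or age_days > 47 → 29
ticket_id=703: reopens >= 3 or age_days > 47 → 29
ticket_id=704: reopens >= 1 and team <> 'infra' → -2
ticket_id=705: (no match → NULL) → NULL
ticket_id=706: reopens >= 2 → -1
ticket_id=707: reopens >= 3 or age_days > 47 → 5
ticket_id=708: (no match → NULL) → NULL
ticket_id=709: reopens >= 1 and team <> 'infra' → -25

58, 8, 29, 29, -2, NULL, -1, 5, NULL, -25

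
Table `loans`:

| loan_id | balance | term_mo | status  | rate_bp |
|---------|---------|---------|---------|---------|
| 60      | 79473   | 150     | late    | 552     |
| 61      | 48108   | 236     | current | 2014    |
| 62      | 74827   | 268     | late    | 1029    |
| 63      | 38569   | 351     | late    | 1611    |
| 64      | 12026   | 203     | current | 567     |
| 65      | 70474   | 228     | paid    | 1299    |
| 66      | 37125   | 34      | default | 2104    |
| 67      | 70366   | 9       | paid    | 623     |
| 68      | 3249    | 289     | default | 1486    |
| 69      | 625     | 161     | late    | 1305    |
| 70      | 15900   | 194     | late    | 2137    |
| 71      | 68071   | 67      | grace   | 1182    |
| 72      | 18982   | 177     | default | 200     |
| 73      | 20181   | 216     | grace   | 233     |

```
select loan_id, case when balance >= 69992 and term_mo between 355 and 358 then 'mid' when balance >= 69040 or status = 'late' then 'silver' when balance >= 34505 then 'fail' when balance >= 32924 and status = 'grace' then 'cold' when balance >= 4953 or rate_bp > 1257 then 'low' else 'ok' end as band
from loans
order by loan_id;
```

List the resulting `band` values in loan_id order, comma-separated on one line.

silver, fail, silver, silver, low, silver, fail, silver, low, silver, silver, fail, low, low

loan_id=60: balance >= 69040 or status = 'late' → silver
loan_id=61: balance >= 34505 → fail
loan_id=62: balance >= 69040 or status = 'late' → silver
loan_id=63: balance >= 69040 or status = 'late' → silver
loan_id=64: balance >= 4953 or rate_bp > 1257 → low
loan_id=65: balance >= 69040 or status = 'late' → silver
loan_id=66: balance >= 34505 → fail
loan_id=67: balance >= 69040 or status = 'late' → silver
loan_id=68: balance >= 4953 or rate_bp > 1257 → low
loan_id=69: balance >= 69040 or status = 'late' → silver
loan_id=70: balance >= 69040 or status = 'late' → silver
loan_id=71: balance >= 34505 → fail
loan_id=72: balance >= 4953 or rate_bp > 1257 → low
loan_id=73: balance >= 4953 or rate_bp > 1257 → low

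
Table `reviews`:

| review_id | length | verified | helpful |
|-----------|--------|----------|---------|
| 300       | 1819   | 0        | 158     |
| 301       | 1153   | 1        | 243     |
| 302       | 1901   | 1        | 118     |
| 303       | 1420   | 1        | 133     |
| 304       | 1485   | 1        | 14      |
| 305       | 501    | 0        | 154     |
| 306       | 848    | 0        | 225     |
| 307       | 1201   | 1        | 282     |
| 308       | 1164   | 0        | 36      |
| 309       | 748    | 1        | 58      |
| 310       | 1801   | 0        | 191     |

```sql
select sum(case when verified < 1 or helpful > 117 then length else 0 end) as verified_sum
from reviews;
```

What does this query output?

11808

review_id=300: ✓ → 1819
review_id=301: ✓ → 1153
review_id=302: ✓ → 1901
review_id=303: ✓ → 1420
review_id=304: ✗
review_id=305: ✓ → 501
review_id=306: ✓ → 848
review_id=307: ✓ → 1201
review_id=308: ✓ → 1164
review_id=309: ✗
review_id=310: ✓ → 1801
verified_sum = 1819 + 1153 + 1901 + 1420 + 501 + 848 + 1201 + 1164 + 1801 = 11808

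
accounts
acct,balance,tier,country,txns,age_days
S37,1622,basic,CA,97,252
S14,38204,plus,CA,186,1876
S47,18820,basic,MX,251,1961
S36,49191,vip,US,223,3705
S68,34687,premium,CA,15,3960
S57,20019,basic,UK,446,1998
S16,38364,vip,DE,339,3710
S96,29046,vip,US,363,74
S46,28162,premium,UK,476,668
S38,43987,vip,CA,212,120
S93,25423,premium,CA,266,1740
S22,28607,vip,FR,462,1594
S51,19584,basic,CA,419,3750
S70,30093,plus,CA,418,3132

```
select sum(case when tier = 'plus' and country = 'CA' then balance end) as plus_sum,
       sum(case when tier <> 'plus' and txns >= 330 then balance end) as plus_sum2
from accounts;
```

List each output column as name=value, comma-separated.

plus_sum=68297, plus_sum2=163782

[plus_sum: tier = 'plus' and country = 'CA']
acct=S37: ✗
acct=S14: ✓ → 38204
acct=S47: ✗
acct=S36: ✗
acct=S68: ✗
acct=S57: ✗
acct=S16: ✗
acct=S96: ✗
acct=S46: ✗
acct=S38: ✗
acct=S93: ✗
acct=S22: ✗
acct=S51: ✗
acct=S70: ✓ → 30093
plus_sum = 38204 + 30093 = 68297
—
[plus_sum2: tier <> 'plus' and txns >= 330]
acct=S37: ✗
acct=S14: ✗
acct=S47: ✗
acct=S36: ✗
acct=S68: ✗
acct=S57: ✓ → 20019
acct=S16: ✓ → 38364
acct=S96: ✓ → 29046
acct=S46: ✓ → 28162
acct=S38: ✗
acct=S93: ✗
acct=S22: ✓ → 28607
acct=S51: ✓ → 19584
acct=S70: ✗
plus_sum2 = 20019 + 38364 + 29046 + 28162 + 28607 + 19584 = 163782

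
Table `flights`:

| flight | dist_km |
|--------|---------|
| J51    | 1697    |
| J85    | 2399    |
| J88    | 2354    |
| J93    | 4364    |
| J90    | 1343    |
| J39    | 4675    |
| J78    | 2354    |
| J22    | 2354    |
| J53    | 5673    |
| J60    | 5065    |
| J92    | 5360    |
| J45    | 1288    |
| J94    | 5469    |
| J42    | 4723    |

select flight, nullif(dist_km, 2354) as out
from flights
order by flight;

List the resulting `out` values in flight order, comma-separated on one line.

flight=J22: dist_km=2354 vs 2354: equal → NULL
flight=J39: dist_km=4675 vs 2354: differ → 4675
flight=J42: dist_km=4723 vs 2354: differ → 4723
flight=J45: dist_km=1288 vs 2354: differ → 1288
flight=J51: dist_km=1697 vs 2354: differ → 1697
flight=J53: dist_km=5673 vs 2354: differ → 5673
flight=J60: dist_km=5065 vs 2354: differ → 5065
flight=J78: dist_km=2354 vs 2354: equal → NULL
flight=J85: dist_km=2399 vs 2354: differ → 2399
flight=J88: dist_km=2354 vs 2354: equal → NULL
flight=J90: dist_km=1343 vs 2354: differ → 1343
flight=J92: dist_km=5360 vs 2354: differ → 5360
flight=J93: dist_km=4364 vs 2354: differ → 4364
flight=J94: dist_km=5469 vs 2354: differ → 5469

NULL, 4675, 4723, 1288, 1697, 5673, 5065, NULL, 2399, NULL, 1343, 5360, 4364, 5469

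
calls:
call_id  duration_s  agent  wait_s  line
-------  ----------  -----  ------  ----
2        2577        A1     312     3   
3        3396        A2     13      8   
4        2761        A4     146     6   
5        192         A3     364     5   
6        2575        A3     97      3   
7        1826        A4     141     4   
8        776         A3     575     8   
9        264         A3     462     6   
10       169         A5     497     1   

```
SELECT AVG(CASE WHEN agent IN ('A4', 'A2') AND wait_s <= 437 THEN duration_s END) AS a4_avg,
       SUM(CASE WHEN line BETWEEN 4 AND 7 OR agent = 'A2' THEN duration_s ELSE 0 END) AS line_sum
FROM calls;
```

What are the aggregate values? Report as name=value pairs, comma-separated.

[a4_avg: agent IN ('A4', 'A2') AND wait_s <= 437]
call_id=2: ✗
call_id=3: ✓ → 3396
call_id=4: ✓ → 2761
call_id=5: ✗
call_id=6: ✗
call_id=7: ✓ → 1826
call_id=8: ✗
call_id=9: ✗
call_id=10: ✗
a4_avg = (3396 + 2761 + 1826) / 3 = 2661
—
[line_sum: line BETWEEN 4 AND 7 OR agent = 'A2']
call_id=2: ✗
call_id=3: ✓ → 3396
call_id=4: ✓ → 2761
call_id=5: ✓ → 192
call_id=6: ✗
call_id=7: ✓ → 1826
call_id=8: ✗
call_id=9: ✓ → 264
call_id=10: ✗
line_sum = 3396 + 2761 + 192 + 1826 + 264 = 8439

a4_avg=2661, line_sum=8439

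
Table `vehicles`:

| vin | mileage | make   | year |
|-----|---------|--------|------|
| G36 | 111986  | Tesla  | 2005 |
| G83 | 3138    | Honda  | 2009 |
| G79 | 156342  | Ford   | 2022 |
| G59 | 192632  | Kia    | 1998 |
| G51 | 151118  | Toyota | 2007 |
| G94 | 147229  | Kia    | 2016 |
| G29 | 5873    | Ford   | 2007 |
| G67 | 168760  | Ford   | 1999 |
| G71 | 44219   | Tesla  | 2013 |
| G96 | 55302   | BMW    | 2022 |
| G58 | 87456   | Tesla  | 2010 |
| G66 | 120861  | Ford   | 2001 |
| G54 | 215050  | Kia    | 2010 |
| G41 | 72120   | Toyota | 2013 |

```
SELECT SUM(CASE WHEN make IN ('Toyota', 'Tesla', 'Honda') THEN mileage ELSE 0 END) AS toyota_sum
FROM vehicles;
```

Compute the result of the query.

vin=G36: ✓ → 111986
vin=G83: ✓ → 3138
vin=G79: ✗
vin=G59: ✗
vin=G51: ✓ → 151118
vin=G94: ✗
vin=G29: ✗
vin=G67: ✗
vin=G71: ✓ → 44219
vin=G96: ✗
vin=G58: ✓ → 87456
vin=G66: ✗
vin=G54: ✗
vin=G41: ✓ → 72120
toyota_sum = 111986 + 3138 + 151118 + 44219 + 87456 + 72120 = 470037

470037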